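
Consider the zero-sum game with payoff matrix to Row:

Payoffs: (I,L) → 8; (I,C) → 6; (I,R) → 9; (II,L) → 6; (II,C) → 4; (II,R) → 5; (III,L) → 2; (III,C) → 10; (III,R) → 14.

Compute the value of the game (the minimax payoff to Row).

Row minima: I → 6, II → 4, III → 2; maximin = 6.
Column maxima: L → 8, C → 10, R → 14; minimax = 8.
6 ≠ 8, so there is no saddle point; optimal play is mixed.
II is strictly dominated by I, so Row never plays it.
With II eliminated, R is strictly dominated by L (it gives Row strictly more in every remaining row), so Column never plays it.
On the remaining 2×2 (I, III vs L, C):
Let Row play I with probability p. Expected payoff against L: 8p + 2(1−p) = 6p + 2; against C: 6p + 10(1−p) = −4p + 10.
Setting these equal: 6p + 2 = −4p + 10 ⇒ 10p = 8 ⇒ p = 4/5, and the value is (6)·(4/5) + 2 = 34/5.
For Column: with q = P(L), equating I's and III's payoffs gives 2q + 6 = −8q + 10 ⇒ q = 2/5.

34/5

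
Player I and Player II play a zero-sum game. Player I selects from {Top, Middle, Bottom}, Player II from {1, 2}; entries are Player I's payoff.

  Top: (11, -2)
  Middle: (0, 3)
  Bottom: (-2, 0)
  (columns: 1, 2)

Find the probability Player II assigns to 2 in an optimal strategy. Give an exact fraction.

Row minima: Top → -2, Middle → 0, Bottom → -2; maximin = 0.
Column maxima: 1 → 11, 2 → 3; minimax = 3.
0 ≠ 3, so there is no saddle point; optimal play is mixed.
Bottom is strictly dominated by Middle, so Player I never plays it.
On the remaining 2×2 (Top, Middle vs 1, 2):
Let Player I play Top with probability p. Expected payoff against 1: 11p + 0(1−p) = 11p; against 2: (-2)p + 3(1−p) = −5p + 3.
Setting these equal: 11p = −5p + 3 ⇒ 16p = 3 ⇒ p = 3/16, and the value is (11)·(3/16) = 33/16.
For Player II: with q = P(1), equating Top's and Middle's payoffs gives 13q − 2 = −3q + 3 ⇒ q = 5/16.

11/16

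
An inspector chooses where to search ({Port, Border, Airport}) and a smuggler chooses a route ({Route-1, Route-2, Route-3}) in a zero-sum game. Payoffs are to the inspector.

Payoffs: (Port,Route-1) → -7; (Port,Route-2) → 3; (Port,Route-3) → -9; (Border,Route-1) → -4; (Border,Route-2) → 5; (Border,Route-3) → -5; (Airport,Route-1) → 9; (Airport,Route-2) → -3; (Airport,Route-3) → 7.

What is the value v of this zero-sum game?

1

Row minima: Port → -9, Border → -5, Airport → -3; maximin = -3.
Column maxima: Route-1 → 9, Route-2 → 5, Route-3 → 7; minimax = 5.
-3 ≠ 5, so there is no saddle point; optimal play is mixed.
Port is strictly dominated by Border, so the inspector never plays it.
Route-1 is strictly dominated by Route-3 (it gives the inspector strictly more in every row), so the smuggler never plays it.
On the remaining 2×2 (Border, Airport vs Route-2, Route-3):
Let the inspector play Border with probability p. Expected payoff against Route-2: 5p + (-3)(1−p) = 8p − 3; against Route-3: (-5)p + 7(1−p) = −12p + 7.
Setting these equal: 8p − 3 = −12p + 7 ⇒ 20p = 10 ⇒ p = 1/2, and the value is (8)·(1/2) − 3 = 1.
For the smuggler: with q = P(Route-2), equating Border's and Airport's payoffs gives 10q − 5 = −10q + 7 ⇒ q = 3/5.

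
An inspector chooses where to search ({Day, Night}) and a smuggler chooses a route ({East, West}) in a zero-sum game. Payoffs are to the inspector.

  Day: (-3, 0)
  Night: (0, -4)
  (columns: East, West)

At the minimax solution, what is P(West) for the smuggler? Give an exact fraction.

Row minima: Day → -3, Night → -4; maximin = -3.
Column maxima: East → 0, West → 0; minimax = 0.
-3 ≠ 0, so there is no saddle point; optimal play is mixed.
Let the inspector play Day with probability p. Expected payoff against East: (-3)p + 0(1−p) = −3p; against West: 0p + (-4)(1−p) = 4p − 4.
Setting these equal: −3p = 4p − 4 ⇒ −7p = -4 ⇒ p = 4/7, and the value is (-3)·(4/7) = -12/7.
For the smuggler: with q = P(East), equating Day's and Night's payoffs gives −3q = 4q − 4 ⇒ q = 4/7.

3/7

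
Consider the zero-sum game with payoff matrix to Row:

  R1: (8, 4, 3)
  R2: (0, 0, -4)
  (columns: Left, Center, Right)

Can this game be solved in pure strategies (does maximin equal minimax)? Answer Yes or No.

Row minima: R1 → 3, R2 → -4; maximin = 3.
Column maxima: Left → 8, Center → 4, Right → 3; minimax = 3.
maximin = minimax = 3, so a saddle point exists.

Yes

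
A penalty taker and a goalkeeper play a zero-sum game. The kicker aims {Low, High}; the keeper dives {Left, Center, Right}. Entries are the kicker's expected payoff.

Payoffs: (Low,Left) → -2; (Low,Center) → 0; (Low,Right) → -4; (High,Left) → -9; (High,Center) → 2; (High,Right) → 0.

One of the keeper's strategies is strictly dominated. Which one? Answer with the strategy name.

Center

Left holds the kicker's payoff strictly below Center in every row: -2 < 0, -9 < 2.
So Center is strictly dominated for the keeper.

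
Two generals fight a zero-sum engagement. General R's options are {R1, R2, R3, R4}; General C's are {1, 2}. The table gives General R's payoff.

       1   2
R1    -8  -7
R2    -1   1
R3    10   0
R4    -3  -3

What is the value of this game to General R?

Row minima: R1 → -8, R2 → -1, R3 → 0, R4 → -3; maximin = 0.
Column maxima: 1 → 10, 2 → 1; minimax = 1.
0 ≠ 1, so there is no saddle point; optimal play is mixed.
R1 is strictly dominated by R2, so General R never plays it.
R4 is strictly dominated by R2, so General R never plays it.
On the remaining 2×2 (R2, R3 vs 1, 2):
Let General R play R2 with probability p. Expected payoff against 1: (-1)p + 10(1−p) = −11p + 10; against 2: 1p + 0(1−p) = p.
Setting these equal: −11p + 10 = p ⇒ −12p = -10 ⇒ p = 5/6, and the value is (-11)·(5/6) + 10 = 5/6.
For General C: with q = P(1), equating R2's and R3's payoffs gives −2q + 1 = 10q ⇒ q = 1/12.

5/6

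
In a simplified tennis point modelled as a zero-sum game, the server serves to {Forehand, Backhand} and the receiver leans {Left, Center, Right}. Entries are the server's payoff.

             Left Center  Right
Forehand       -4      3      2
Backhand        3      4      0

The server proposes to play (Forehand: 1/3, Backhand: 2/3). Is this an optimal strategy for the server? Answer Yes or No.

Yes

Against Left this mix gives (1/3)·(-4) + (2/3)·3 = 2/3.
Against Center this mix gives (1/3)·3 + (2/3)·4 = 11/3.
Against Right this mix gives (1/3)·2 + (2/3)·0 = 2/3.
All of the receiver's active replies (Left, Right) yield 2/3, and no column does worse for the server. The mix makes the receiver indifferent and guarantees 2/3, so it is optimal.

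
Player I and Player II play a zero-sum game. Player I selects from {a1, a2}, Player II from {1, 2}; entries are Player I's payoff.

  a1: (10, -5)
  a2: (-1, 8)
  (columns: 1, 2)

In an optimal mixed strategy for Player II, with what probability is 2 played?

11/24

Row minima: a1 → -5, a2 → -1; maximin = -1.
Column maxima: 1 → 10, 2 → 8; minimax = 8.
-1 ≠ 8, so there is no saddle point; optimal play is mixed.
Let Player I play a1 with probability p. Expected payoff against 1: 10p + (-1)(1−p) = 11p − 1; against 2: (-5)p + 8(1−p) = −13p + 8.
Setting these equal: 11p − 1 = −13p + 8 ⇒ 24p = 9 ⇒ p = 3/8, and the value is (11)·(3/8) − 1 = 25/8.
For Player II: with q = P(1), equating a1's and a2's payoffs gives 15q − 5 = −9q + 8 ⇒ q = 13/24.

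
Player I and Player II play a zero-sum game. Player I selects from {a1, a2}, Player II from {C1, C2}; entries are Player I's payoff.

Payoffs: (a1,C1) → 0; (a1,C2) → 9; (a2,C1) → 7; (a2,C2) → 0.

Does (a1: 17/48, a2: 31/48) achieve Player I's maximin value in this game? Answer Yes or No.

Against C1 this mix gives (17/48)·0 + (31/48)·7 = 217/48.
Against C2 this mix gives (17/48)·9 + (31/48)·0 = 51/16.
Player II will play C2, holding Player I to 51/16. Shifting weight toward the row that does better against C2 would raise this floor (the equalizing mix achieves 63/16 against both C2 and C1), so the proposed strategy is not optimal.

No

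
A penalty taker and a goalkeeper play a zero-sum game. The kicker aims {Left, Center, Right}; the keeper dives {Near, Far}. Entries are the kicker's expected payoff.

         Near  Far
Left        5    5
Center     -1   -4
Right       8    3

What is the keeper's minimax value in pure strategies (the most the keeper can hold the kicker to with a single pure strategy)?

5

Column maxima: Near → 8, Far → 5.
The smallest of these is 5.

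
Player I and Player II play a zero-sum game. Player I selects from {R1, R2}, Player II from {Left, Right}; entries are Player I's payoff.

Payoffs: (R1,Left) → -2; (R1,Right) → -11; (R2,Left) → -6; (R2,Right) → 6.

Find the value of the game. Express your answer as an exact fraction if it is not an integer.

Row minima: R1 → -11, R2 → -6; maximin = -6.
Column maxima: Left → -2, Right → 6; minimax = -2.
-6 ≠ -2, so there is no saddle point; optimal play is mixed.
Let Player I play R1 with probability p. Expected payoff against Left: (-2)p + (-6)(1−p) = 4p − 6; against Right: (-11)p + 6(1−p) = −17p + 6.
Setting these equal: 4p − 6 = −17p + 6 ⇒ 21p = 12 ⇒ p = 4/7, and the value is (4)·(4/7) − 6 = -26/7.
For Player II: with q = P(Left), equating R1's and R2's payoffs gives 9q − 11 = −12q + 6 ⇒ q = 17/21.

-26/7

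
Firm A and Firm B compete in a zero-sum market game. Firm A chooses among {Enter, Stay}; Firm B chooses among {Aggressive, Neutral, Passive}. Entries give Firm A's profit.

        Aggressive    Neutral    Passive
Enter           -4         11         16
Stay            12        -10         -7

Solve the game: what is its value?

92/37

Row minima: Enter → -4, Stay → -10; maximin = -4.
Column maxima: Aggressive → 12, Neutral → 11, Passive → 16; minimax = 11.
-4 ≠ 11, so there is no saddle point; optimal play is mixed.
Passive is strictly dominated by Neutral (it gives Firm A strictly more in every row), so Firm B never plays it.
On the remaining 2×2 (Enter, Stay vs Aggressive, Neutral):
Let Firm A play Enter with probability p. Expected payoff against Aggressive: (-4)p + 12(1−p) = −16p + 12; against Neutral: 11p + (-10)(1−p) = 21p − 10.
Setting these equal: −16p + 12 = 21p − 10 ⇒ −37p = -22 ⇒ p = 22/37, and the value is (-16)·(22/37) + 12 = 92/37.
For Firm B: with q = P(Aggressive), equating Enter's and Stay's payoffs gives −15q + 11 = 22q − 10 ⇒ q = 21/37.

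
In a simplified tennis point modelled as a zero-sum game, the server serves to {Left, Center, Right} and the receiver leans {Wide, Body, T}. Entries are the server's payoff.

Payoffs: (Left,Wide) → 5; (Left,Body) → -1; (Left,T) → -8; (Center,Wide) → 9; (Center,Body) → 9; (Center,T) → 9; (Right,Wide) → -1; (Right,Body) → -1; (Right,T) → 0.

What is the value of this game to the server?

Row minima: Left → -8, Center → 9, Right → -1; maximin = 9.
Column maxima: Wide → 9, Body → 9, T → 9; minimax = 9.
Since maximin = minimax = 9, there is a saddle point and the value is 9.

9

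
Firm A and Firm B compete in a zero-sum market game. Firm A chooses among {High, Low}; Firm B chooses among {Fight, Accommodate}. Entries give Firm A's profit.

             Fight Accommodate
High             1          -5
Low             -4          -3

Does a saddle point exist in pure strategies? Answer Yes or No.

Row minima: High → -5, Low → -4; maximin = -4.
Column maxima: Fight → 1, Accommodate → -3; minimax = -3.
-4 ≠ -3, so no pure-strategy equilibrium exists.

No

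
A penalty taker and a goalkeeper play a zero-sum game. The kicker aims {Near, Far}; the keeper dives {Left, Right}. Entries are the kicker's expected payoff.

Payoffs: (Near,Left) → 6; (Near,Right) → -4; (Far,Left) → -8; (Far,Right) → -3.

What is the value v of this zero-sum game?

-10/3

Row minima: Near → -4, Far → -8; maximin = -4.
Column maxima: Left → 6, Right → -3; minimax = -3.
-4 ≠ -3, so there is no saddle point; optimal play is mixed.
Let the kicker play Near with probability p. Expected payoff against Left: 6p + (-8)(1−p) = 14p − 8; against Right: (-4)p + (-3)(1−p) = −p − 3.
Setting these equal: 14p − 8 = −p − 3 ⇒ 15p = 5 ⇒ p = 1/3, and the value is (14)·(1/3) − 8 = -10/3.
For the keeper: with q = P(Left), equating Near's and Far's payoffs gives 10q − 4 = −5q − 3 ⇒ q = 1/15.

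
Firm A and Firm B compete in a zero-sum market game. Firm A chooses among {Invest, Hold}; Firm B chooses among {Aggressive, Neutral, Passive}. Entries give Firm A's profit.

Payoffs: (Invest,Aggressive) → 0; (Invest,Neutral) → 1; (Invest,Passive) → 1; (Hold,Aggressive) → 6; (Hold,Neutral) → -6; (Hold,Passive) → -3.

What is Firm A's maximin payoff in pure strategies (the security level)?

Row minima: Invest → 0, Hold → -6.
The best of these is 0.

0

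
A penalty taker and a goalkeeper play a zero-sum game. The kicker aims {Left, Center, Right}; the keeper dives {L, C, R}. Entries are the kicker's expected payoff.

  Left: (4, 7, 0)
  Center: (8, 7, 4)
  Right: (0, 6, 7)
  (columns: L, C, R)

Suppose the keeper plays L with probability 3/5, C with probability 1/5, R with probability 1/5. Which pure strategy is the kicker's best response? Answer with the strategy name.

Expected payoff of Left: (3/5)·4 + (1/5)·7 + (1/5)·0 = 19/5.
Expected payoff of Center: (3/5)·8 + (1/5)·7 + (1/5)·4 = 7.
Expected payoff of Right: (3/5)·0 + (1/5)·6 + (1/5)·7 = 13/5.
The largest is 7, so the kicker's best response is Center.

Center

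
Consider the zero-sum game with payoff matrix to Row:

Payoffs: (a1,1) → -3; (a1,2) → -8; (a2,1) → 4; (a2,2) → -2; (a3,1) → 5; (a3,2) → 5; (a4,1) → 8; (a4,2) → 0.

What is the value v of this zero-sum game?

5

Row minima: a1 → -8, a2 → -2, a3 → 5, a4 → 0; maximin = 5.
Column maxima: 1 → 8, 2 → 5; minimax = 5.
Since maximin = minimax = 5, there is a saddle point and the value is 5.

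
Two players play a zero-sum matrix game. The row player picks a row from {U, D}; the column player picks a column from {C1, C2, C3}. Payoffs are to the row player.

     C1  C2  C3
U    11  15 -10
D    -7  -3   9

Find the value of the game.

Row minima: U → -10, D → -7; maximin = -7.
Column maxima: C1 → 11, C2 → 15, C3 → 9; minimax = 9.
-7 ≠ 9, so there is no saddle point; optimal play is mixed.
C2 is strictly dominated by C1 (it gives the row player strictly more in every row), so the column player never plays it.
On the remaining 2×2 (U, D vs C1, C3):
Let the row player play U with probability p. Expected payoff against C1: 11p + (-7)(1−p) = 18p − 7; against C3: (-10)p + 9(1−p) = −19p + 9.
Setting these equal: 18p − 7 = −19p + 9 ⇒ 37p = 16 ⇒ p = 16/37, and the value is (18)·(16/37) − 7 = 29/37.
For the column player: with q = P(C1), equating U's and D's payoffs gives 21q − 10 = −16q + 9 ⇒ q = 19/37.

29/37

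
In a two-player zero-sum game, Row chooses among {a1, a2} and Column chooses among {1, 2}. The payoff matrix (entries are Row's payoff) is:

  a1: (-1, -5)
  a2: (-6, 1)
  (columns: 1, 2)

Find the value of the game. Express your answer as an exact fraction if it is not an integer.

-31/11

Row minima: a1 → -5, a2 → -6; maximin = -5.
Column maxima: 1 → -1, 2 → 1; minimax = -1.
-5 ≠ -1, so there is no saddle point; optimal play is mixed.
Let Row play a1 with probability p. Expected payoff against 1: (-1)p + (-6)(1−p) = 5p − 6; against 2: (-5)p + 1(1−p) = −6p + 1.
Setting these equal: 5p − 6 = −6p + 1 ⇒ 11p = 7 ⇒ p = 7/11, and the value is (5)·(7/11) − 6 = -31/11.
For Column: with q = P(1), equating a1's and a2's payoffs gives 4q − 5 = −7q + 1 ⇒ q = 6/11.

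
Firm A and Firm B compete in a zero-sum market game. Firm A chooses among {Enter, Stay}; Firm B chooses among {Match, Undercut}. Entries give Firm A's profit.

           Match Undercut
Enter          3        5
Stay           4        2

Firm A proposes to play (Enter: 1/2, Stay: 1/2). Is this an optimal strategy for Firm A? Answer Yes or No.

Yes

Against Match this mix gives (1/2)·3 + (1/2)·4 = 7/2.
Against Undercut this mix gives (1/2)·5 + (1/2)·2 = 7/2.
All of Firm B's active replies (Match, Undercut) yield 7/2, and no column does worse for Firm A. The mix makes Firm B indifferent and guarantees 7/2, so it is optimal.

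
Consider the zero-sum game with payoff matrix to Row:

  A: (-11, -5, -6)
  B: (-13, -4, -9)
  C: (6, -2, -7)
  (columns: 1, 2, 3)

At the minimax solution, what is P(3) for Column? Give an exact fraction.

Row minima: A → -11, B → -13, C → -7; maximin = -7.
Column maxima: 1 → 6, 2 → -2, 3 → -6; minimax = -6.
-7 ≠ -6, so there is no saddle point; optimal play is mixed.
B is strictly dominated by C, so Row never plays it.
2 is strictly dominated by 3 (it gives Row strictly more in every row), so Column never plays it.
On the remaining 2×2 (A, C vs 1, 3):
Let Row play A with probability p. Expected payoff against 1: (-11)p + 6(1−p) = −17p + 6; against 3: (-6)p + (-7)(1−p) = p − 7.
Setting these equal: −17p + 6 = p − 7 ⇒ −18p = -13 ⇒ p = 13/18, and the value is (-17)·(13/18) + 6 = -113/18.
For Column: with q = P(1), equating A's and C's payoffs gives −5q − 6 = 13q − 7 ⇒ q = 1/18.

17/18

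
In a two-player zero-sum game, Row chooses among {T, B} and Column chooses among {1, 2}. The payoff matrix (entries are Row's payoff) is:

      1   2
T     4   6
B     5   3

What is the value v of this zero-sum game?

9/2

Row minima: T → 4, B → 3; maximin = 4.
Column maxima: 1 → 5, 2 → 6; minimax = 5.
4 ≠ 5, so there is no saddle point; optimal play is mixed.
Let Row play T with probability p. Expected payoff against 1: 4p + 5(1−p) = −p + 5; against 2: 6p + 3(1−p) = 3p + 3.
Setting these equal: −p + 5 = 3p + 3 ⇒ −4p = -2 ⇒ p = 1/2, and the value is (-1)·(1/2) + 5 = 9/2.
For Column: with q = P(1), equating T's and B's payoffs gives −2q + 6 = 2q + 3 ⇒ q = 3/4.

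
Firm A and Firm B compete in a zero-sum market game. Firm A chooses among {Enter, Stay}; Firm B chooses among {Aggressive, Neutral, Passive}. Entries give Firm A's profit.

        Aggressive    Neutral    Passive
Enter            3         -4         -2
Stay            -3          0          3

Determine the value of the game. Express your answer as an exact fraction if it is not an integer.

-6/5

Row minima: Enter → -4, Stay → -3; maximin = -3.
Column maxima: Aggressive → 3, Neutral → 0, Passive → 3; minimax = 0.
-3 ≠ 0, so there is no saddle point; optimal play is mixed.
Passive is strictly dominated by Neutral (it gives Firm A strictly more in every row), so Firm B never plays it.
On the remaining 2×2 (Enter, Stay vs Aggressive, Neutral):
Let Firm A play Enter with probability p. Expected payoff against Aggressive: 3p + (-3)(1−p) = 6p − 3; against Neutral: (-4)p + 0(1−p) = −4p.
Setting these equal: 6p − 3 = −4p ⇒ 10p = 3 ⇒ p = 3/10, and the value is (6)·(3/10) − 3 = -6/5.
For Firm B: with q = P(Aggressive), equating Enter's and Stay's payoffs gives 7q − 4 = −3q ⇒ q = 2/5.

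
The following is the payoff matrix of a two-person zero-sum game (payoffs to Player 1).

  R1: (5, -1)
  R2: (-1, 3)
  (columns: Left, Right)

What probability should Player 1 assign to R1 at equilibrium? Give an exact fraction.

Row minima: R1 → -1, R2 → -1; maximin = -1.
Column maxima: Left → 5, Right → 3; minimax = 3.
-1 ≠ 3, so there is no saddle point; optimal play is mixed.
Let Player 1 play R1 with probability p. Expected payoff against Left: 5p + (-1)(1−p) = 6p − 1; against Right: (-1)p + 3(1−p) = −4p + 3.
Setting these equal: 6p − 1 = −4p + 3 ⇒ 10p = 4 ⇒ p = 2/5, and the value is (6)·(2/5) − 1 = 7/5.
For Player 2: with q = P(Left), equating R1's and R2's payoffs gives 6q − 1 = −4q + 3 ⇒ q = 2/5.

2/5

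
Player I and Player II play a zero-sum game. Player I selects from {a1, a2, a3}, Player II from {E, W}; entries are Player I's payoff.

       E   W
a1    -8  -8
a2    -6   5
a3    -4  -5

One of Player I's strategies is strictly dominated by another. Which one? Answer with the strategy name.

a1

a2 gives a strictly higher payoff than a1 against every column: -6 > -8, 5 > -8.
So a1 is strictly dominated and Player I never plays it.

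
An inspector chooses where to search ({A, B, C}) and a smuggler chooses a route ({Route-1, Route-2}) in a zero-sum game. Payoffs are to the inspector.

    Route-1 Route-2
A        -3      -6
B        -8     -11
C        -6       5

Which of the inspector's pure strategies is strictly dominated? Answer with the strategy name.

B

A gives a strictly higher payoff than B against every column: -3 > -8, -6 > -11.
So B is strictly dominated and the inspector never plays it.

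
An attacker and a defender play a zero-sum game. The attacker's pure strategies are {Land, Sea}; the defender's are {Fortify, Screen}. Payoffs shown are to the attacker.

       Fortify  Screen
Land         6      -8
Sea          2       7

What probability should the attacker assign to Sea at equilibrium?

Row minima: Land → -8, Sea → 2; maximin = 2.
Column maxima: Fortify → 6, Screen → 7; minimax = 6.
2 ≠ 6, so there is no saddle point; optimal play is mixed.
Let the attacker play Land with probability p. Expected payoff against Fortify: 6p + 2(1−p) = 4p + 2; against Screen: (-8)p + 7(1−p) = −15p + 7.
Setting these equal: 4p + 2 = −15p + 7 ⇒ 19p = 5 ⇒ p = 5/19, and the value is (4)·(5/19) + 2 = 58/19.
For the defender: with q = P(Fortify), equating Land's and Sea's payoffs gives 14q − 8 = −5q + 7 ⇒ q = 15/19.

14/19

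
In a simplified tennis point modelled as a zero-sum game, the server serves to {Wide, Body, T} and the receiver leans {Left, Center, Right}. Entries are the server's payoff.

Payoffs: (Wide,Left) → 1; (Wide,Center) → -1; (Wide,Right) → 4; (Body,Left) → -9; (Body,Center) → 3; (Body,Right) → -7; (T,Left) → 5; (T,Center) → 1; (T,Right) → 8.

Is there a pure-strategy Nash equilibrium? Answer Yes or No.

No

Row minima: Wide → -1, Body → -9, T → 1; maximin = 1.
Column maxima: Left → 5, Center → 3, Right → 8; minimax = 3.
1 ≠ 3, so no pure-strategy equilibrium exists.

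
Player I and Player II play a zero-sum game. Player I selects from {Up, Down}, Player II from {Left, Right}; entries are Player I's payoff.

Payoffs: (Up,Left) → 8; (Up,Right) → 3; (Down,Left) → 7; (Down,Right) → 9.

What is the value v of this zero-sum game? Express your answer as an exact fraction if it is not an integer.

51/7

Row minima: Up → 3, Down → 7; maximin = 7.
Column maxima: Left → 8, Right → 9; minimax = 8.
7 ≠ 8, so there is no saddle point; optimal play is mixed.
Let Player I play Up with probability p. Expected payoff against Left: 8p + 7(1−p) = p + 7; against Right: 3p + 9(1−p) = −6p + 9.
Setting these equal: p + 7 = −6p + 9 ⇒ 7p = 2 ⇒ p = 2/7, and the value is (1)·(2/7) + 7 = 51/7.
For Player II: with q = P(Left), equating Up's and Down's payoffs gives 5q + 3 = −2q + 9 ⇒ q = 6/7.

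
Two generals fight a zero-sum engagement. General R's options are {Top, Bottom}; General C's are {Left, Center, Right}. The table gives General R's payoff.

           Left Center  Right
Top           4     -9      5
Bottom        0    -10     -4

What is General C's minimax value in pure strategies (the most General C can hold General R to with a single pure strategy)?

Column maxima: Left → 4, Center → -9, Right → 5.
The smallest of these is -9.

-9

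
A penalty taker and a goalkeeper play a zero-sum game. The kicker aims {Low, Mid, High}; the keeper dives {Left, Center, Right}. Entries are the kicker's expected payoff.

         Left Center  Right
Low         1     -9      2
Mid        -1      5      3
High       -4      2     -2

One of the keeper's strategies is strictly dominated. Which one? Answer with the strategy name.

Left holds the kicker's payoff strictly below Right in every row: 1 < 2, -1 < 3, -4 < -2.
So Right is strictly dominated for the keeper.

Right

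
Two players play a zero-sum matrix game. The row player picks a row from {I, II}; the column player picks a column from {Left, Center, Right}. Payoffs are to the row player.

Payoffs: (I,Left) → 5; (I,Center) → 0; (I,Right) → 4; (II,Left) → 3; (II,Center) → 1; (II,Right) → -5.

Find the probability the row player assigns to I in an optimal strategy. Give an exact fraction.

Row minima: I → 0, II → -5; maximin = 0.
Column maxima: Left → 5, Center → 1, Right → 4; minimax = 1.
0 ≠ 1, so there is no saddle point; optimal play is mixed.
Left is strictly dominated by Center (it gives the row player strictly more in every row), so the column player never plays it.
On the remaining 2×2 (I, II vs Center, Right):
Let the row player play I with probability p. Expected payoff against Center: 0p + 1(1−p) = −p + 1; against Right: 4p + (-5)(1−p) = 9p − 5.
Setting these equal: −p + 1 = 9p − 5 ⇒ −10p = -6 ⇒ p = 3/5, and the value is (-1)·(3/5) + 1 = 2/5.
For the column player: with q = P(Center), equating I's and II's payoffs gives −4q + 4 = 6q − 5 ⇒ q = 9/10.

3/5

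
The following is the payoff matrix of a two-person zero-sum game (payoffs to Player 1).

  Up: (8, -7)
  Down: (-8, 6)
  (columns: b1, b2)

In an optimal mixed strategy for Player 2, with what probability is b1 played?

13/29

Row minima: Up → -7, Down → -8; maximin = -7.
Column maxima: b1 → 8, b2 → 6; minimax = 6.
-7 ≠ 6, so there is no saddle point; optimal play is mixed.
Let Player 1 play Up with probability p. Expected payoff against b1: 8p + (-8)(1−p) = 16p − 8; against b2: (-7)p + 6(1−p) = −13p + 6.
Setting these equal: 16p − 8 = −13p + 6 ⇒ 29p = 14 ⇒ p = 14/29, and the value is (16)·(14/29) − 8 = -8/29.
For Player 2: with q = P(b1), equating Up's and Down's payoffs gives 15q − 7 = −14q + 6 ⇒ q = 13/29.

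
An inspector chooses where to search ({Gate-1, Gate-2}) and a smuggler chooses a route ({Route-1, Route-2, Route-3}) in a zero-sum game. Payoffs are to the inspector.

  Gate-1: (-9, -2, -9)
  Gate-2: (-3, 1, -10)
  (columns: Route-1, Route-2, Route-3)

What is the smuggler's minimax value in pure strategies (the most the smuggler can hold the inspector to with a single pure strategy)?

Column maxima: Route-1 → -3, Route-2 → 1, Route-3 → -9.
The smallest of these is -9.

-9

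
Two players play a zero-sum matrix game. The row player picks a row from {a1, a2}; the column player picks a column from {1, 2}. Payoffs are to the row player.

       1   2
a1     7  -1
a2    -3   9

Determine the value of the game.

Row minima: a1 → -1, a2 → -3; maximin = -1.
Column maxima: 1 → 7, 2 → 9; minimax = 7.
-1 ≠ 7, so there is no saddle point; optimal play is mixed.
Let the row player play a1 with probability p. Expected payoff against 1: 7p + (-3)(1−p) = 10p − 3; against 2: (-1)p + 9(1−p) = −10p + 9.
Setting these equal: 10p − 3 = −10p + 9 ⇒ 20p = 12 ⇒ p = 3/5, and the value is (10)·(3/5) − 3 = 3.
For the column player: with q = P(1), equating a1's and a2's payoffs gives 8q − 1 = −12q + 9 ⇒ q = 1/2.

3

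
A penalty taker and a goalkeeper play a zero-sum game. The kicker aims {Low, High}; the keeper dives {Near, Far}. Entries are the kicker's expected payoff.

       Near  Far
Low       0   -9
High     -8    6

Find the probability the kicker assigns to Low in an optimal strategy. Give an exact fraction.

14/23

Row minima: Low → -9, High → -8; maximin = -8.
Column maxima: Near → 0, Far → 6; minimax = 0.
-8 ≠ 0, so there is no saddle point; optimal play is mixed.
Let the kicker play Low with probability p. Expected payoff against Near: 0p + (-8)(1−p) = 8p − 8; against Far: (-9)p + 6(1−p) = −15p + 6.
Setting these equal: 8p − 8 = −15p + 6 ⇒ 23p = 14 ⇒ p = 14/23, and the value is (8)·(14/23) − 8 = -72/23.
For the keeper: with q = P(Near), equating Low's and High's payoffs gives 9q − 9 = −14q + 6 ⇒ q = 15/23.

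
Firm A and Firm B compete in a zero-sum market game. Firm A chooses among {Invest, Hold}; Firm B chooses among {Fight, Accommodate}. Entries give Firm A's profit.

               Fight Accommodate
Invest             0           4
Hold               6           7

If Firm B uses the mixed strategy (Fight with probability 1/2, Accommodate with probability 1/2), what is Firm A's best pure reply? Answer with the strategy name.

Expected payoff of Invest: (1/2)·0 + (1/2)·4 = 2.
Expected payoff of Hold: (1/2)·6 + (1/2)·7 = 13/2.
The largest is 13/2, so Firm A's best response is Hold.

Hold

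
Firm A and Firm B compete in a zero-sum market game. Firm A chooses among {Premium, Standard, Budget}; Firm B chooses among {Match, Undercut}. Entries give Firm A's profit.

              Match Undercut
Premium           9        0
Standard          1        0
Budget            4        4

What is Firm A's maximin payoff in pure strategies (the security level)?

Row minima: Premium → 0, Standard → 0, Budget → 4.
The best of these is 4.

4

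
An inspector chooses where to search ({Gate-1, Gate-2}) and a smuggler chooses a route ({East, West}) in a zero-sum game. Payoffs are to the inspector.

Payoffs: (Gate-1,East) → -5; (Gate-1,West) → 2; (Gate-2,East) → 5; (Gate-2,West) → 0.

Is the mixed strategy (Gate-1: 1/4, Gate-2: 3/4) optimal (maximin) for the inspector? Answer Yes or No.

No

Against East this mix gives (1/4)·(-5) + (3/4)·5 = 5/2.
Against West this mix gives (1/4)·2 + (3/4)·0 = 1/2.
The smuggler will play West, holding the inspector to 1/2. Shifting weight toward the row that does better against West would raise this floor (the equalizing mix achieves 5/6 against both West and East), so the proposed strategy is not optimal.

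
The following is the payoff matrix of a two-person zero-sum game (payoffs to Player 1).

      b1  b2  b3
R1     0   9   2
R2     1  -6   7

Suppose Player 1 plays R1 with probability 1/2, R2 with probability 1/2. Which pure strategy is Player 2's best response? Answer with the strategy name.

If Player 2 plays b1, Player 1's expected payoff is (1/2)·0 + (1/2)·1 = 1/2.
If Player 2 plays b2, Player 1's expected payoff is (1/2)·9 + (1/2)·(-6) = 3/2.
If Player 2 plays b3, Player 1's expected payoff is (1/2)·2 + (1/2)·7 = 9/2.
Player 2 minimizes Player 1's payoff; the smallest is 1/2, so the best response is b1.

b1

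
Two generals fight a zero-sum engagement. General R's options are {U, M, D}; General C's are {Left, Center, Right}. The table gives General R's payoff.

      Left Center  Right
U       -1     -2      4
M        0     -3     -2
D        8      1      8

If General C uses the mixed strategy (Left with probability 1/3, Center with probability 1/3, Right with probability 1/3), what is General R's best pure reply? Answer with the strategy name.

Expected payoff of U: (1/3)·(-1) + (1/3)·(-2) + (1/3)·4 = 1/3.
Expected payoff of M: (1/3)·0 + (1/3)·(-3) + (1/3)·(-2) = -5/3.
Expected payoff of D: (1/3)·8 + (1/3)·1 + (1/3)·8 = 17/3.
The largest is 17/3, so General R's best response is D.

D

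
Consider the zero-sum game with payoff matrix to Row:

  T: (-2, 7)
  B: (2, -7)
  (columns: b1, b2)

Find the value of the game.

0

Row minima: T → -2, B → -7; maximin = -2.
Column maxima: b1 → 2, b2 → 7; minimax = 2.
-2 ≠ 2, so there is no saddle point; optimal play is mixed.
Let Row play T with probability p. Expected payoff against b1: (-2)p + 2(1−p) = −4p + 2; against b2: 7p + (-7)(1−p) = 14p − 7.
Setting these equal: −4p + 2 = 14p − 7 ⇒ −18p = -9 ⇒ p = 1/2, and the value is (-4)·(1/2) + 2 = 0.
For Column: with q = P(b1), equating T's and B's payoffs gives −9q + 7 = 9q − 7 ⇒ q = 7/9.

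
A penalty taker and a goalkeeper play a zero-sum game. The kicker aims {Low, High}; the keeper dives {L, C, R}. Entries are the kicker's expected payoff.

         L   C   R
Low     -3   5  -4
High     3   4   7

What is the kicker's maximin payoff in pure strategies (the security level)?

3

Row minima: Low → -4, High → 3.
The best of these is 3.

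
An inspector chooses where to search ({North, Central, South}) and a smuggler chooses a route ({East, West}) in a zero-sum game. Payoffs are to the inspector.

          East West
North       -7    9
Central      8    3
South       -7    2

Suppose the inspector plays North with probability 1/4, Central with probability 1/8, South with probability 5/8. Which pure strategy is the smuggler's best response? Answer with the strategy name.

East

If the smuggler plays East, the inspector's expected payoff is (1/4)·(-7) + (1/8)·8 + (5/8)·(-7) = -41/8.
If the smuggler plays West, the inspector's expected payoff is (1/4)·9 + (1/8)·3 + (5/8)·2 = 31/8.
The smuggler minimizes the inspector's payoff; the smallest is -41/8, so the best response is East.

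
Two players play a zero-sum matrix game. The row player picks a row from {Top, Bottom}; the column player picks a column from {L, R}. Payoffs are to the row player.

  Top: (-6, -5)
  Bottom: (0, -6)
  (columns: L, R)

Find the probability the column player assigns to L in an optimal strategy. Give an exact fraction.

1/7

Row minima: Top → -6, Bottom → -6; maximin = -6.
Column maxima: L → 0, R → -5; minimax = -5.
-6 ≠ -5, so there is no saddle point; optimal play is mixed.
Let the row player play Top with probability p. Expected payoff against L: (-6)p + 0(1−p) = −6p; against R: (-5)p + (-6)(1−p) = p − 6.
Setting these equal: −6p = p − 6 ⇒ −7p = -6 ⇒ p = 6/7, and the value is (-6)·(6/7) = -36/7.
For the column player: with q = P(L), equating Top's and Bottom's payoffs gives −q − 5 = 6q − 6 ⇒ q = 1/7.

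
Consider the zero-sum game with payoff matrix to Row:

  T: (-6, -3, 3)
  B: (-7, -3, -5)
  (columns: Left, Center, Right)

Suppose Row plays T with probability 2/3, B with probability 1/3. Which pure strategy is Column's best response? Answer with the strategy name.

Left

If Column plays Left, Row's expected payoff is (2/3)·(-6) + (1/3)·(-7) = -19/3.
If Column plays Center, Row's expected payoff is (2/3)·(-3) + (1/3)·(-3) = -3.
If Column plays Right, Row's expected payoff is (2/3)·3 + (1/3)·(-5) = 1/3.
Column minimizes Row's payoff; the smallest is -19/3, so the best response is Left.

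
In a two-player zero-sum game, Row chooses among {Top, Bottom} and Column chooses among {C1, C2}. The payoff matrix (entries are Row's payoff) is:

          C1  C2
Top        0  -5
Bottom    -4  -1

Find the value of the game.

Row minima: Top → -5, Bottom → -4; maximin = -4.
Column maxima: C1 → 0, C2 → -1; minimax = -1.
-4 ≠ -1, so there is no saddle point; optimal play is mixed.
Let Row play Top with probability p. Expected payoff against C1: 0p + (-4)(1−p) = 4p − 4; against C2: (-5)p + (-1)(1−p) = −4p − 1.
Setting these equal: 4p − 4 = −4p − 1 ⇒ 8p = 3 ⇒ p = 3/8, and the value is (4)·(3/8) − 4 = -5/2.
For Column: with q = P(C1), equating Top's and Bottom's payoffs gives 5q − 5 = −3q − 1 ⇒ q = 1/2.

-5/2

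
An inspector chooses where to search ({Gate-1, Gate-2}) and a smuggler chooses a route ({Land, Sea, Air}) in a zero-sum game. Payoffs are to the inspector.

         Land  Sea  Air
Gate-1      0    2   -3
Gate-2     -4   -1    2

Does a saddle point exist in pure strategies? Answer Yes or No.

No

Row minima: Gate-1 → -3, Gate-2 → -4; maximin = -3.
Column maxima: Land → 0, Sea → 2, Air → 2; minimax = 0.
-3 ≠ 0, so no pure-strategy equilibrium exists.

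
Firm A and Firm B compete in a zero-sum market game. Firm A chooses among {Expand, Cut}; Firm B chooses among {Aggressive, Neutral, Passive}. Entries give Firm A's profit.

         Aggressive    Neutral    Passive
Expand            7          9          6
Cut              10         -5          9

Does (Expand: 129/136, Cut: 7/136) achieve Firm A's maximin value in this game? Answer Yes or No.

No

Against Aggressive this mix gives (129/136)·7 + (7/136)·10 = 973/136.
Against Neutral this mix gives (129/136)·9 + (7/136)·(-5) = 563/68.
Against Passive this mix gives (129/136)·6 + (7/136)·9 = 837/136.
Firm B will play Passive, holding Firm A to 837/136. Shifting weight toward the row that does better against Passive would raise this floor (the equalizing mix achieves 111/17 against both Passive and Neutral), so the proposed strategy is not optimal.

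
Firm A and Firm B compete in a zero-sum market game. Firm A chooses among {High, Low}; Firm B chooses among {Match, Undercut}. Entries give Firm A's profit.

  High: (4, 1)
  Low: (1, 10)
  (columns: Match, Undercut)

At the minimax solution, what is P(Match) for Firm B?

3/4

Row minima: High → 1, Low → 1; maximin = 1.
Column maxima: Match → 4, Undercut → 10; minimax = 4.
1 ≠ 4, so there is no saddle point; optimal play is mixed.
Let Firm A play High with probability p. Expected payoff against Match: 4p + 1(1−p) = 3p + 1; against Undercut: 1p + 10(1−p) = −9p + 10.
Setting these equal: 3p + 1 = −9p + 10 ⇒ 12p = 9 ⇒ p = 3/4, and the value is (3)·(3/4) + 1 = 13/4.
For Firm B: with q = P(Match), equating High's and Low's payoffs gives 3q + 1 = −9q + 10 ⇒ q = 3/4.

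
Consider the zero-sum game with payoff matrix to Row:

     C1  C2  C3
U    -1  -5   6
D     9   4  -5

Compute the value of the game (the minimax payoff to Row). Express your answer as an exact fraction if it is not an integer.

-1/20

Row minima: U → -5, D → -5; maximin = -5.
Column maxima: C1 → 9, C2 → 4, C3 → 6; minimax = 4.
-5 ≠ 4, so there is no saddle point; optimal play is mixed.
C1 is strictly dominated by C2 (it gives Row strictly more in every row), so Column never plays it.
On the remaining 2×2 (U, D vs C2, C3):
Let Row play U with probability p. Expected payoff against C2: (-5)p + 4(1−p) = −9p + 4; against C3: 6p + (-5)(1−p) = 11p − 5.
Setting these equal: −9p + 4 = 11p − 5 ⇒ −20p = -9 ⇒ p = 9/20, and the value is (-9)·(9/20) + 4 = -1/20.
For Column: with q = P(C2), equating U's and D's payoffs gives −11q + 6 = 9q − 5 ⇒ q = 11/20.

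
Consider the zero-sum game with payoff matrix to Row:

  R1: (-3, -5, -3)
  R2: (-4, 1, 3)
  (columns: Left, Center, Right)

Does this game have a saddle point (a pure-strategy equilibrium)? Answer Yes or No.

No

Row minima: R1 → -5, R2 → -4; maximin = -4.
Column maxima: Left → -3, Center → 1, Right → 3; minimax = -3.
-4 ≠ -3, so no pure-strategy equilibrium exists.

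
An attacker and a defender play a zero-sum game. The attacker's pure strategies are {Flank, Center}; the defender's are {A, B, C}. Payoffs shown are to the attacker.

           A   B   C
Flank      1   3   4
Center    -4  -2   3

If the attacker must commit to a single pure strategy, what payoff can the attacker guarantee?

Row minima: Flank → 1, Center → -4.
The best of these is 1.

1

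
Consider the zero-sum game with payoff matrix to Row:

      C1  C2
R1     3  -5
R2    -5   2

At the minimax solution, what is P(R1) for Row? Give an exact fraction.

Row minima: R1 → -5, R2 → -5; maximin = -5.
Column maxima: C1 → 3, C2 → 2; minimax = 2.
-5 ≠ 2, so there is no saddle point; optimal play is mixed.
Let Row play R1 with probability p. Expected payoff against C1: 3p + (-5)(1−p) = 8p − 5; against C2: (-5)p + 2(1−p) = −7p + 2.
Setting these equal: 8p − 5 = −7p + 2 ⇒ 15p = 7 ⇒ p = 7/15, and the value is (8)·(7/15) − 5 = -19/15.
For Column: with q = P(C1), equating R1's and R2's payoffs gives 8q − 5 = −7q + 2 ⇒ q = 7/15.

7/15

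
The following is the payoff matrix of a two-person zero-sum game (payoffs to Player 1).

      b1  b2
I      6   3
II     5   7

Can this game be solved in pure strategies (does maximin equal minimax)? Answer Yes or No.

Row minima: I → 3, II → 5; maximin = 5.
Column maxima: b1 → 6, b2 → 7; minimax = 6.
5 ≠ 6, so no pure-strategy equilibrium exists.

No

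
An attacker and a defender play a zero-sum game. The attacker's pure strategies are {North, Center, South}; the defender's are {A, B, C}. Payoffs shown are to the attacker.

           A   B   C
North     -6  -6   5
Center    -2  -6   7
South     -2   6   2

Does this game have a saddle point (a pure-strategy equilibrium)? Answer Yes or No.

Yes

Row minima: North → -6, Center → -6, South → -2; maximin = -2.
Column maxima: A → -2, B → 6, C → 7; minimax = -2.
maximin = minimax = -2, so a saddle point exists.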